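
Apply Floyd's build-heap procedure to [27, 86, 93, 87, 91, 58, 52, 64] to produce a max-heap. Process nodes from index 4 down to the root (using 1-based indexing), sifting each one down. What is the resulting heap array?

sift down from index 4: already satisfies heap property
sift down from index 3: already satisfies heap property
sift down from index 2:
  86 vs larger child 91 at index 5, swap → [27, 91, 93, 87, 86, 58, 52, 64]
sift down from index 1:
  27 vs larger child 93 at index 3, swap → [93, 91, 27, 87, 86, 58, 52, 64]
  27 vs larger child 58 at index 6, swap → [93, 91, 58, 87, 86, 27, 52, 64]

[93, 91, 58, 87, 86, 27, 52, 64]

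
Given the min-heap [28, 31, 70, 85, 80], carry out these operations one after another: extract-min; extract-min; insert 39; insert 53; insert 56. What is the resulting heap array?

[39, 53, 56, 80, 70, 85]

extract-min → returns 28:
  remove root 28; move last element 80 to root → [80, 31, 70, 85]
  80 vs smaller child 31 at index 1, swap → [31, 80, 70, 85]
extract-min → returns 31:
  remove root 31; move last element 85 to root → [85, 80, 70]
  85 vs smaller child 70 at index 2, swap → [70, 80, 85]
insert 39:
  append 39 at index 3 → [70, 80, 85, 39]
  39 < parent 80 at index 1, swap → [70, 39, 85, 80]
  39 < parent 70 at index 0, swap → [39, 70, 85, 80]
insert 53:
  append 53 at index 4 → [39, 70, 85, 80, 53]
  53 < parent 70 at index 1, swap → [39, 53, 85, 80, 70]
insert 56:
  append 56 at index 5 → [39, 53, 85, 80, 70, 56]
  56 < parent 85 at index 2, swap → [39, 53, 56, 80, 70, 85]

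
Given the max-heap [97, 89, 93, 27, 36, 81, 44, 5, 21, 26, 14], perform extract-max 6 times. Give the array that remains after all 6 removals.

extract-max #1 returns 97:
  remove root 97; move last element 14 to root → [14, 89, 93, 27, 36, 81, 44, 5, 21, 26]
  14 vs larger child 93 at index 2, swap → [93, 89, 14, 27, 36, 81, 44, 5, 21, 26]
  14 vs larger child 81 at index 5, swap → [93, 89, 81, 27, 36, 14, 44, 5, 21, 26]
extract-max #2 returns 93:
  remove root 93; move last element 26 to root → [26, 89, 81, 27, 36, 14, 44, 5, 21]
  26 vs larger child 89 at index 1, swap → [89, 26, 81, 27, 36, 14, 44, 5, 21]
  26 vs larger child 36 at index 4, swap → [89, 36, 81, 27, 26, 14, 44, 5, 21]
extract-max #3 returns 89:
  remove root 89; move last element 21 to root → [21, 36, 81, 27, 26, 14, 44, 5]
  21 vs larger child 81 at index 2, swap → [81, 36, 21, 27, 26, 14, 44, 5]
  21 vs larger child 44 at index 6, swap → [81, 36, 44, 27, 26, 14, 21, 5]
extract-max #4 returns 81:
  remove root 81; move last element 5 to root → [5, 36, 44, 27, 26, 14, 21]
  5 vs larger child 44 at index 2, swap → [44, 36, 5, 27, 26, 14, 21]
  5 vs larger child 21 at index 6, swap → [44, 36, 21, 27, 26, 14, 5]
extract-max #5 returns 44:
  remove root 44; move last element 5 to root → [5, 36, 21, 27, 26, 14]
  5 vs larger child 36 at index 1, swap → [36, 5, 21, 27, 26, 14]
  5 vs larger child 27 at index 3, swap → [36, 27, 21, 5, 26, 14]
extract-max #6 returns 36:
  remove root 36; move last element 14 to root → [14, 27, 21, 5, 26]
  14 vs larger child 27 at index 1, swap → [27, 14, 21, 5, 26]
  14 vs larger child 26 at index 4, swap → [27, 26, 21, 5, 14]

[27, 26, 21, 5, 14]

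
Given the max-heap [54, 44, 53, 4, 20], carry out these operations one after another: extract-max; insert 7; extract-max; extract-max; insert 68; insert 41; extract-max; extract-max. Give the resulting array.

[20, 7, 4]

extract-max → returns 54:
  remove root 54; move last element 20 to root → [20, 44, 53, 4]
  20 vs larger child 53 at index 2, swap → [53, 44, 20, 4]
insert 7:
  append 7 at index 4 → [53, 44, 20, 4, 7] (no swap needed)
extract-max → returns 53:
  remove root 53; move last element 7 to root → [7, 44, 20, 4]
  7 vs larger child 44 at index 1, swap → [44, 7, 20, 4]
extract-max → returns 44:
  remove root 44; move last element 4 to root → [4, 7, 20]
  4 vs larger child 20 at index 2, swap → [20, 7, 4]
insert 68:
  append 68 at index 3 → [20, 7, 4, 68]
  68 > parent 7 at index 1, swap → [20, 68, 4, 7]
  68 > parent 20 at index 0, swap → [68, 20, 4, 7]
insert 41:
  append 41 at index 4 → [68, 20, 4, 7, 41]
  41 > parent 20 at index 1, swap → [68, 41, 4, 7, 20]
extract-max → returns 68:
  remove root 68; move last element 20 to root → [20, 41, 4, 7]
  20 vs larger child 41 at index 1, swap → [41, 20, 4, 7]
extract-max → returns 41:
  remove root 41; move last element 7 to root → [7, 20, 4]
  7 vs larger child 20 at index 1, swap → [20, 7, 4]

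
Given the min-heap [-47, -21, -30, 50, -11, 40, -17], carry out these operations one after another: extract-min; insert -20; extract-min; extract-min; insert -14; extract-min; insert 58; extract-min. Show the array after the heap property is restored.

[-14, -11, 58, 50, 40]

extract-min → returns -47:
  remove root -47; move last element -17 to root → [-17, -21, -30, 50, -11, 40]
  -17 vs smaller child -30 at index 2, swap → [-30, -21, -17, 50, -11, 40]
insert -20:
  append -20 at index 6 → [-30, -21, -17, 50, -11, 40, -20]
  -20 < parent -17 at index 2, swap → [-30, -21, -20, 50, -11, 40, -17]
extract-min → returns -30:
  remove root -30; move last element -17 to root → [-17, -21, -20, 50, -11, 40]
  -17 vs smaller child -21 at index 1, swap → [-21, -17, -20, 50, -11, 40]
extract-min → returns -21:
  remove root -21; move last element 40 to root → [40, -17, -20, 50, -11]
  40 vs smaller child -20 at index 2, swap → [-20, -17, 40, 50, -11]
insert -14:
  append -14 at index 5 → [-20, -17, 40, 50, -11, -14]
  -14 < parent 40 at index 2, swap → [-20, -17, -14, 50, -11, 40]
extract-min → returns -20:
  remove root -20; move last element 40 to root → [40, -17, -14, 50, -11]
  40 vs smaller child -17 at index 1, swap → [-17, 40, -14, 50, -11]
  40 vs smaller child -11 at index 4, swap → [-17, -11, -14, 50, 40]
insert 58:
  append 58 at index 5 → [-17, -11, -14, 50, 40, 58] (no swap needed)
extract-min → returns -17:
  remove root -17; move last element 58 to root → [58, -11, -14, 50, 40]
  58 vs smaller child -14 at index 2, swap → [-14, -11, 58, 50, 40]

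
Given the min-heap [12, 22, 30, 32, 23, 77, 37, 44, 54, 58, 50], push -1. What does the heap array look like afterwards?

[-1, 22, 12, 32, 23, 30, 37, 44, 54, 58, 50, 77]

append -1 at index 11 → [12, 22, 30, 32, 23, 77, 37, 44, 54, 58, 50, -1]
-1 < parent 77 at index 5, swap → [12, 22, 30, 32, 23, -1, 37, 44, 54, 58, 50, 77]
-1 < parent 30 at index 2, swap → [12, 22, -1, 32, 23, 30, 37, 44, 54, 58, 50, 77]
-1 < parent 12 at index 0, swap → [-1, 22, 12, 32, 23, 30, 37, 44, 54, 58, 50, 77]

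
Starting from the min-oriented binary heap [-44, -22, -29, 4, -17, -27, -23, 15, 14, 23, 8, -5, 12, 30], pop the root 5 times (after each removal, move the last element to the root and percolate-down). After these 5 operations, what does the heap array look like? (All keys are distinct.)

[-17, 4, -5, 14, 8, 30, 12, 15, 23]

extract-min #1 returns -44:
  remove root -44; move last element 30 to root → [30, -22, -29, 4, -17, -27, -23, 15, 14, 23, 8, -5, 12]
  30 vs smaller child -29 at index 2, swap → [-29, -22, 30, 4, -17, -27, -23, 15, 14, 23, 8, -5, 12]
  30 vs smaller child -27 at index 5, swap → [-29, -22, -27, 4, -17, 30, -23, 15, 14, 23, 8, -5, 12]
  30 vs smaller child -5 at index 11, swap → [-29, -22, -27, 4, -17, -5, -23, 15, 14, 23, 8, 30, 12]
extract-min #2 returns -29:
  remove root -29; move last element 12 to root → [12, -22, -27, 4, -17, -5, -23, 15, 14, 23, 8, 30]
  12 vs smaller child -27 at index 2, swap → [-27, -22, 12, 4, -17, -5, -23, 15, 14, 23, 8, 30]
  12 vs smaller child -23 at index 6, swap → [-27, -22, -23, 4, -17, -5, 12, 15, 14, 23, 8, 30]
extract-min #3 returns -27:
  remove root -27; move last element 30 to root → [30, -22, -23, 4, -17, -5, 12, 15, 14, 23, 8]
  30 vs smaller child -23 at index 2, swap → [-23, -22, 30, 4, -17, -5, 12, 15, 14, 23, 8]
  30 vs smaller child -5 at index 5, swap → [-23, -22, -5, 4, -17, 30, 12, 15, 14, 23, 8]
extract-min #4 returns -23:
  remove root -23; move last element 8 to root → [8, -22, -5, 4, -17, 30, 12, 15, 14, 23]
  8 vs smaller child -22 at index 1, swap → [-22, 8, -5, 4, -17, 30, 12, 15, 14, 23]
  8 vs smaller child -17 at index 4, swap → [-22, -17, -5, 4, 8, 30, 12, 15, 14, 23]
extract-min #5 returns -22:
  remove root -22; move last element 23 to root → [23, -17, -5, 4, 8, 30, 12, 15, 14]
  23 vs smaller child -17 at index 1, swap → [-17, 23, -5, 4, 8, 30, 12, 15, 14]
  23 vs smaller child 4 at index 3, swap → [-17, 4, -5, 23, 8, 30, 12, 15, 14]
  23 vs smaller child 14 at index 8, swap → [-17, 4, -5, 14, 8, 30, 12, 15, 23]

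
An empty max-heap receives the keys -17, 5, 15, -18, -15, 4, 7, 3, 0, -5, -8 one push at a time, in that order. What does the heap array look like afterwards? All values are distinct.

Insert -17:
  append -17 at index 0 → [-17] (no swap needed)
Insert 5:
  append 5 at index 1 → [-17, 5]
  5 > parent -17 at index 0, swap → [5, -17]
Insert 15:
  append 15 at index 2 → [5, -17, 15]
  15 > parent 5 at index 0, swap → [15, -17, 5]
Insert -18:
  append -18 at index 3 → [15, -17, 5, -18] (no swap needed)
Insert -15:
  append -15 at index 4 → [15, -17, 5, -18, -15]
  -15 > parent -17 at index 1, swap → [15, -15, 5, -18, -17]
Insert 4:
  append 4 at index 5 → [15, -15, 5, -18, -17, 4] (no swap needed)
Insert 7:
  append 7 at index 6 → [15, -15, 5, -18, -17, 4, 7]
  7 > parent 5 at index 2, swap → [15, -15, 7, -18, -17, 4, 5]
Insert 3:
  append 3 at index 7 → [15, -15, 7, -18, -17, 4, 5, 3]
  3 > parent -18 at index 3, swap → [15, -15, 7, 3, -17, 4, 5, -18]
  3 > parent -15 at index 1, swap → [15, 3, 7, -15, -17, 4, 5, -18]
Insert 0:
  append 0 at index 8 → [15, 3, 7, -15, -17, 4, 5, -18, 0]
  0 > parent -15 at index 3, swap → [15, 3, 7, 0, -17, 4, 5, -18, -15]
Insert -5:
  append -5 at index 9 → [15, 3, 7, 0, -17, 4, 5, -18, -15, -5]
  -5 > parent -17 at index 4, swap → [15, 3, 7, 0, -5, 4, 5, -18, -15, -17]
Insert -8:
  append -8 at index 10 → [15, 3, 7, 0, -5, 4, 5, -18, -15, -17, -8] (no swap needed)

[15, 3, 7, 0, -5, 4, 5, -18, -15, -17, -8]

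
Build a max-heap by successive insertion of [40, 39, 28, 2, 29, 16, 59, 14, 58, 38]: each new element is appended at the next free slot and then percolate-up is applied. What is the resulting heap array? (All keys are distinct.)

Insert 40:
  append 40 at index 0 → [40] (no swap needed)
Insert 39:
  append 39 at index 1 → [40, 39] (no swap needed)
Insert 28:
  append 28 at index 2 → [40, 39, 28] (no swap needed)
Insert 2:
  append 2 at index 3 → [40, 39, 28, 2] (no swap needed)
Insert 29:
  append 29 at index 4 → [40, 39, 28, 2, 29] (no swap needed)
Insert 16:
  append 16 at index 5 → [40, 39, 28, 2, 29, 16] (no swap needed)
Insert 59:
  append 59 at index 6 → [40, 39, 28, 2, 29, 16, 59]
  59 > parent 28 at index 2, swap → [40, 39, 59, 2, 29, 16, 28]
  59 > parent 40 at index 0, swap → [59, 39, 40, 2, 29, 16, 28]
Insert 14:
  append 14 at index 7 → [59, 39, 40, 2, 29, 16, 28, 14]
  14 > parent 2 at index 3, swap → [59, 39, 40, 14, 29, 16, 28, 2]
Insert 58:
  append 58 at index 8 → [59, 39, 40, 14, 29, 16, 28, 2, 58]
  58 > parent 14 at index 3, swap → [59, 39, 40, 58, 29, 16, 28, 2, 14]
  58 > parent 39 at index 1, swap → [59, 58, 40, 39, 29, 16, 28, 2, 14]
Insert 38:
  append 38 at index 9 → [59, 58, 40, 39, 29, 16, 28, 2, 14, 38]
  38 > parent 29 at index 4, swap → [59, 58, 40, 39, 38, 16, 28, 2, 14, 29]

[59, 58, 40, 39, 38, 16, 28, 2, 14, 29]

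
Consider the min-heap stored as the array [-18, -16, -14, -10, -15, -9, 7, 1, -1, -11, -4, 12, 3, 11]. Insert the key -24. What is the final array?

[-24, -16, -18, -10, -15, -9, -14, 1, -1, -11, -4, 12, 3, 11, 7]

append -24 at index 14 → [-18, -16, -14, -10, -15, -9, 7, 1, -1, -11, -4, 12, 3, 11, -24]
-24 < parent 7 at index 6, swap → [-18, -16, -14, -10, -15, -9, -24, 1, -1, -11, -4, 12, 3, 11, 7]
-24 < parent -14 at index 2, swap → [-18, -16, -24, -10, -15, -9, -14, 1, -1, -11, -4, 12, 3, 11, 7]
-24 < parent -18 at index 0, swap → [-24, -16, -18, -10, -15, -9, -14, 1, -1, -11, -4, 12, 3, 11, 7]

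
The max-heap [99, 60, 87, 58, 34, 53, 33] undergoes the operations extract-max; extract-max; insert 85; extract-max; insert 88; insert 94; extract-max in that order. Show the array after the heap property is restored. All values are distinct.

[88, 58, 60, 33, 34, 53]

extract-max → returns 99:
  remove root 99; move last element 33 to root → [33, 60, 87, 58, 34, 53]
  33 vs larger child 87 at index 2, swap → [87, 60, 33, 58, 34, 53]
  33 vs only child 53 at index 5, swap → [87, 60, 53, 58, 34, 33]
extract-max → returns 87:
  remove root 87; move last element 33 to root → [33, 60, 53, 58, 34]
  33 vs larger child 60 at index 1, swap → [60, 33, 53, 58, 34]
  33 vs larger child 58 at index 3, swap → [60, 58, 53, 33, 34]
insert 85:
  append 85 at index 5 → [60, 58, 53, 33, 34, 85]
  85 > parent 53 at index 2, swap → [60, 58, 85, 33, 34, 53]
  85 > parent 60 at index 0, swap → [85, 58, 60, 33, 34, 53]
extract-max → returns 85:
  remove root 85; move last element 53 to root → [53, 58, 60, 33, 34]
  53 vs larger child 60 at index 2, swap → [60, 58, 53, 33, 34]
insert 88:
  append 88 at index 5 → [60, 58, 53, 33, 34, 88]
  88 > parent 53 at index 2, swap → [60, 58, 88, 33, 34, 53]
  88 > parent 60 at index 0, swap → [88, 58, 60, 33, 34, 53]
insert 94:
  append 94 at index 6 → [88, 58, 60, 33, 34, 53, 94]
  94 > parent 60 at index 2, swap → [88, 58, 94, 33, 34, 53, 60]
  94 > parent 88 at index 0, swap → [94, 58, 88, 33, 34, 53, 60]
extract-max → returns 94:
  remove root 94; move last element 60 to root → [60, 58, 88, 33, 34, 53]
  60 vs larger child 88 at index 2, swap → [88, 58, 60, 33, 34, 53]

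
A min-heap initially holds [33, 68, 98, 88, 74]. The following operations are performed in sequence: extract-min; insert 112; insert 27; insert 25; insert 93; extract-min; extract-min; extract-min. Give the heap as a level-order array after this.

[74, 88, 93, 98, 112]

extract-min → returns 33:
  remove root 33; move last element 74 to root → [74, 68, 98, 88]
  74 vs smaller child 68 at index 1, swap → [68, 74, 98, 88]
insert 112:
  append 112 at index 4 → [68, 74, 98, 88, 112] (no swap needed)
insert 27:
  append 27 at index 5 → [68, 74, 98, 88, 112, 27]
  27 < parent 98 at index 2, swap → [68, 74, 27, 88, 112, 98]
  27 < parent 68 at index 0, swap → [27, 74, 68, 88, 112, 98]
insert 25:
  append 25 at index 6 → [27, 74, 68, 88, 112, 98, 25]
  25 < parent 68 at index 2, swap → [27, 74, 25, 88, 112, 98, 68]
  25 < parent 27 at index 0, swap → [25, 74, 27, 88, 112, 98, 68]
insert 93:
  append 93 at index 7 → [25, 74, 27, 88, 112, 98, 68, 93] (no swap needed)
extract-min → returns 25:
  remove root 25; move last element 93 to root → [93, 74, 27, 88, 112, 98, 68]
  93 vs smaller child 27 at index 2, swap → [27, 74, 93, 88, 112, 98, 68]
  93 vs smaller child 68 at index 6, swap → [27, 74, 68, 88, 112, 98, 93]
extract-min → returns 27:
  remove root 27; move last element 93 to root → [93, 74, 68, 88, 112, 98]
  93 vs smaller child 68 at index 2, swap → [68, 74, 93, 88, 112, 98]
extract-min → returns 68:
  remove root 68; move last element 98 to root → [98, 74, 93, 88, 112]
  98 vs smaller child 74 at index 1, swap → [74, 98, 93, 88, 112]
  98 vs smaller child 88 at index 3, swap → [74, 88, 93, 98, 112]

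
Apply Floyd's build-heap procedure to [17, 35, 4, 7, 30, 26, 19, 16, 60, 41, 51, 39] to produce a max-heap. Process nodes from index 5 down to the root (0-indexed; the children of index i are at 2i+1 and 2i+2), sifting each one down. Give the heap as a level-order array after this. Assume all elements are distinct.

[60, 51, 39, 35, 41, 26, 19, 16, 7, 17, 30, 4]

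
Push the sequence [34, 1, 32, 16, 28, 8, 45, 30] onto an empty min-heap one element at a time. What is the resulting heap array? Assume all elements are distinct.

[1, 16, 8, 30, 28, 32, 45, 34]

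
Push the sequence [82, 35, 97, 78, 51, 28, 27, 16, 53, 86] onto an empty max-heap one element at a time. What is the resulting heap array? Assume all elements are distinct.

[97, 86, 82, 53, 78, 28, 27, 16, 35, 51]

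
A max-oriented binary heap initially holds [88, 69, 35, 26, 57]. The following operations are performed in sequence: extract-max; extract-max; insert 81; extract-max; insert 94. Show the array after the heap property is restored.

extract-max → returns 88:
  remove root 88; move last element 57 to root → [57, 69, 35, 26]
  57 vs larger child 69 at index 1, swap → [69, 57, 35, 26]
extract-max → returns 69:
  remove root 69; move last element 26 to root → [26, 57, 35]
  26 vs larger child 57 at index 1, swap → [57, 26, 35]
insert 81:
  append 81 at index 3 → [57, 26, 35, 81]
  81 > parent 26 at index 1, swap → [57, 81, 35, 26]
  81 > parent 57 at index 0, swap → [81, 57, 35, 26]
extract-max → returns 81:
  remove root 81; move last element 26 to root → [26, 57, 35]
  26 vs larger child 57 at index 1, swap → [57, 26, 35]
insert 94:
  append 94 at index 3 → [57, 26, 35, 94]
  94 > parent 26 at index 1, swap → [57, 94, 35, 26]
  94 > parent 57 at index 0, swap → [94, 57, 35, 26]

[94, 57, 35, 26]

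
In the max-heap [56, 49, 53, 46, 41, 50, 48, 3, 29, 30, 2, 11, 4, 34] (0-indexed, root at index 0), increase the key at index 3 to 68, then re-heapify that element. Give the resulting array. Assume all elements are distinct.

set index 3 from 46 to 68 → [56, 49, 53, 68, 41, 50, 48, 3, 29, 30, 2, 11, 4, 34]
68 > parent 49 at index 1, swap → [56, 68, 53, 49, 41, 50, 48, 3, 29, 30, 2, 11, 4, 34]
68 > parent 56 at index 0, swap → [68, 56, 53, 49, 41, 50, 48, 3, 29, 30, 2, 11, 4, 34]

[68, 56, 53, 49, 41, 50, 48, 3, 29, 30, 2, 11, 4, 34]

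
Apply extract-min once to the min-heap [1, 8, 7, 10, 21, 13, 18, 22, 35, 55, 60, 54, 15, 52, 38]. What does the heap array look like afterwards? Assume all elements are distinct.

[7, 8, 13, 10, 21, 15, 18, 22, 35, 55, 60, 54, 38, 52]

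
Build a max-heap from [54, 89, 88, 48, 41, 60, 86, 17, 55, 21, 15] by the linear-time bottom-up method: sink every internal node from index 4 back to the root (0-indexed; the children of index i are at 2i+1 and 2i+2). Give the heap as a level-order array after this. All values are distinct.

[89, 55, 88, 54, 41, 60, 86, 17, 48, 21, 15]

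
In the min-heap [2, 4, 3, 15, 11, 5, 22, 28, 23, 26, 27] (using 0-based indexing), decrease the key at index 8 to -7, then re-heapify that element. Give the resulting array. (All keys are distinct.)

[-7, 2, 3, 4, 11, 5, 22, 28, 15, 26, 27]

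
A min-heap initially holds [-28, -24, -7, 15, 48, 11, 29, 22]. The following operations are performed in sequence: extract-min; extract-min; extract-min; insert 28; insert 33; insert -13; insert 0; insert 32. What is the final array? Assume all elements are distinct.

extract-min → returns -28:
  remove root -28; move last element 22 to root → [22, -24, -7, 15, 48, 11, 29]
  22 vs smaller child -24 at index 1, swap → [-24, 22, -7, 15, 48, 11, 29]
  22 vs smaller child 15 at index 3, swap → [-24, 15, -7, 22, 48, 11, 29]
extract-min → returns -24:
  remove root -24; move last element 29 to root → [29, 15, -7, 22, 48, 11]
  29 vs smaller child -7 at index 2, swap → [-7, 15, 29, 22, 48, 11]
  29 vs only child 11 at index 5, swap → [-7, 15, 11, 22, 48, 29]
extract-min → returns -7:
  remove root -7; move last element 29 to root → [29, 15, 11, 22, 48]
  29 vs smaller child 11 at index 2, swap → [11, 15, 29, 22, 48]
insert 28:
  append 28 at index 5 → [11, 15, 29, 22, 48, 28]
  28 < parent 29 at index 2, swap → [11, 15, 28, 22, 48, 29]
insert 33:
  append 33 at index 6 → [11, 15, 28, 22, 48, 29, 33] (no swap needed)
insert -13:
  append -13 at index 7 → [11, 15, 28, 22, 48, 29, 33, -13]
  -13 < parent 22 at index 3, swap → [11, 15, 28, -13, 48, 29, 33, 22]
  -13 < parent 15 at index 1, swap → [11, -13, 28, 15, 48, 29, 33, 22]
  -13 < parent 11 at index 0, swap → [-13, 11, 28, 15, 48, 29, 33, 22]
insert 0:
  append 0 at index 8 → [-13, 11, 28, 15, 48, 29, 33, 22, 0]
  0 < parent 15 at index 3, swap → [-13, 11, 28, 0, 48, 29, 33, 22, 15]
  0 < parent 11 at index 1, swap → [-13, 0, 28, 11, 48, 29, 33, 22, 15]
insert 32:
  append 32 at index 9 → [-13, 0, 28, 11, 48, 29, 33, 22, 15, 32]
  32 < parent 48 at index 4, swap → [-13, 0, 28, 11, 32, 29, 33, 22, 15, 48]

[-13, 0, 28, 11, 32, 29, 33, 22, 15, 48]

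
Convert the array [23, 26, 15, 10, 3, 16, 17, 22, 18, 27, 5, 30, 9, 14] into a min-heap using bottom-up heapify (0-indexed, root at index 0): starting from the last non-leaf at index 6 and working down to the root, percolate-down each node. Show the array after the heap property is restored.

sift down from index 6:
  17 vs only child 14 at index 13, swap → [23, 26, 15, 10, 3, 16, 14, 22, 18, 27, 5, 30, 9, 17]
sift down from index 5:
  16 vs smaller child 9 at index 12, swap → [23, 26, 15, 10, 3, 9, 14, 22, 18, 27, 5, 30, 16, 17]
sift down from index 4: already satisfies heap property
sift down from index 3: already satisfies heap property
sift down from index 2:
  15 vs smaller child 9 at index 5, swap → [23, 26, 9, 10, 3, 15, 14, 22, 18, 27, 5, 30, 16, 17]
sift down from index 1:
  26 vs smaller child 3 at index 4, swap → [23, 3, 9, 10, 26, 15, 14, 22, 18, 27, 5, 30, 16, 17]
  26 vs smaller child 5 at index 10, swap → [23, 3, 9, 10, 5, 15, 14, 22, 18, 27, 26, 30, 16, 17]
sift down from index 0:
  23 vs smaller child 3 at index 1, swap → [3, 23, 9, 10, 5, 15, 14, 22, 18, 27, 26, 30, 16, 17]
  23 vs smaller child 5 at index 4, swap → [3, 5, 9, 10, 23, 15, 14, 22, 18, 27, 26, 30, 16, 17]

[3, 5, 9, 10, 23, 15, 14, 22, 18, 27, 26, 30, 16, 17]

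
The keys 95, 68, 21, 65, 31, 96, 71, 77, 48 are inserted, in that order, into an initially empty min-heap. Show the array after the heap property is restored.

Insert 95:
  append 95 at index 0 → [95] (no swap needed)
Insert 68:
  append 68 at index 1 → [95, 68]
  68 < parent 95 at index 0, swap → [68, 95]
Insert 21:
  append 21 at index 2 → [68, 95, 21]
  21 < parent 68 at index 0, swap → [21, 95, 68]
Insert 65:
  append 65 at index 3 → [21, 95, 68, 65]
  65 < parent 95 at index 1, swap → [21, 65, 68, 95]
Insert 31:
  append 31 at index 4 → [21, 65, 68, 95, 31]
  31 < parent 65 at index 1, swap → [21, 31, 68, 95, 65]
Insert 96:
  append 96 at index 5 → [21, 31, 68, 95, 65, 96] (no swap needed)
Insert 71:
  append 71 at index 6 → [21, 31, 68, 95, 65, 96, 71] (no swap needed)
Insert 77:
  append 77 at index 7 → [21, 31, 68, 95, 65, 96, 71, 77]
  77 < parent 95 at index 3, swap → [21, 31, 68, 77, 65, 96, 71, 95]
Insert 48:
  append 48 at index 8 → [21, 31, 68, 77, 65, 96, 71, 95, 48]
  48 < parent 77 at index 3, swap → [21, 31, 68, 48, 65, 96, 71, 95, 77]

[21, 31, 68, 48, 65, 96, 71, 95, 77]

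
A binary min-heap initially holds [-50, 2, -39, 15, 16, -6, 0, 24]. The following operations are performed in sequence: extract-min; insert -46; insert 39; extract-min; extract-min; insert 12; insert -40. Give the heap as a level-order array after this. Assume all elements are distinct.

[-40, -6, 0, 2, 16, 24, 39, 15, 12]

extract-min → returns -50:
  remove root -50; move last element 24 to root → [24, 2, -39, 15, 16, -6, 0]
  24 vs smaller child -39 at index 2, swap → [-39, 2, 24, 15, 16, -6, 0]
  24 vs smaller child -6 at index 5, swap → [-39, 2, -6, 15, 16, 24, 0]
insert -46:
  append -46 at index 7 → [-39, 2, -6, 15, 16, 24, 0, -46]
  -46 < parent 15 at index 3, swap → [-39, 2, -6, -46, 16, 24, 0, 15]
  -46 < parent 2 at index 1, swap → [-39, -46, -6, 2, 16, 24, 0, 15]
  -46 < parent -39 at index 0, swap → [-46, -39, -6, 2, 16, 24, 0, 15]
insert 39:
  append 39 at index 8 → [-46, -39, -6, 2, 16, 24, 0, 15, 39] (no swap needed)
extract-min → returns -46:
  remove root -46; move last element 39 to root → [39, -39, -6, 2, 16, 24, 0, 15]
  39 vs smaller child -39 at index 1, swap → [-39, 39, -6, 2, 16, 24, 0, 15]
  39 vs smaller child 2 at index 3, swap → [-39, 2, -6, 39, 16, 24, 0, 15]
  39 vs only child 15 at index 7, swap → [-39, 2, -6, 15, 16, 24, 0, 39]
extract-min → returns -39:
  remove root -39; move last element 39 to root → [39, 2, -6, 15, 16, 24, 0]
  39 vs smaller child -6 at index 2, swap → [-6, 2, 39, 15, 16, 24, 0]
  39 vs smaller child 0 at index 6, swap → [-6, 2, 0, 15, 16, 24, 39]
insert 12:
  append 12 at index 7 → [-6, 2, 0, 15, 16, 24, 39, 12]
  12 < parent 15 at index 3, swap → [-6, 2, 0, 12, 16, 24, 39, 15]
insert -40:
  append -40 at index 8 → [-6, 2, 0, 12, 16, 24, 39, 15, -40]
  -40 < parent 12 at index 3, swap → [-6, 2, 0, -40, 16, 24, 39, 15, 12]
  -40 < parent 2 at index 1, swap → [-6, -40, 0, 2, 16, 24, 39, 15, 12]
  -40 < parent -6 at index 0, swap → [-40, -6, 0, 2, 16, 24, 39, 15, 12]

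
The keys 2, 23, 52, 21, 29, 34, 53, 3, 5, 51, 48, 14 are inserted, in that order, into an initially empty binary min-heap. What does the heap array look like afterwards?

[2, 3, 14, 5, 29, 34, 53, 23, 21, 51, 48, 52]

Insert 2:
  append 2 at index 0 → [2] (no swap needed)
Insert 23:
  append 23 at index 1 → [2, 23] (no swap needed)
Insert 52:
  append 52 at index 2 → [2, 23, 52] (no swap needed)
Insert 21:
  append 21 at index 3 → [2, 23, 52, 21]
  21 < parent 23 at index 1, swap → [2, 21, 52, 23]
Insert 29:
  append 29 at index 4 → [2, 21, 52, 23, 29] (no swap needed)
Insert 34:
  append 34 at index 5 → [2, 21, 52, 23, 29, 34]
  34 < parent 52 at index 2, swap → [2, 21, 34, 23, 29, 52]
Insert 53:
  append 53 at index 6 → [2, 21, 34, 23, 29, 52, 53] (no swap needed)
Insert 3:
  append 3 at index 7 → [2, 21, 34, 23, 29, 52, 53, 3]
  3 < parent 23 at index 3, swap → [2, 21, 34, 3, 29, 52, 53, 23]
  3 < parent 21 at index 1, swap → [2, 3, 34, 21, 29, 52, 53, 23]
Insert 5:
  append 5 at index 8 → [2, 3, 34, 21, 29, 52, 53, 23, 5]
  5 < parent 21 at index 3, swap → [2, 3, 34, 5, 29, 52, 53, 23, 21]
Insert 51:
  append 51 at index 9 → [2, 3, 34, 5, 29, 52, 53, 23, 21, 51] (no swap needed)
Insert 48:
  append 48 at index 10 → [2, 3, 34, 5, 29, 52, 53, 23, 21, 51, 48] (no swap needed)
Insert 14:
  append 14 at index 11 → [2, 3, 34, 5, 29, 52, 53, 23, 21, 51, 48, 14]
  14 < parent 52 at index 5, swap → [2, 3, 34, 5, 29, 14, 53, 23, 21, 51, 48, 52]
  14 < parent 34 at index 2, swap → [2, 3, 14, 5, 29, 34, 53, 23, 21, 51, 48, 52]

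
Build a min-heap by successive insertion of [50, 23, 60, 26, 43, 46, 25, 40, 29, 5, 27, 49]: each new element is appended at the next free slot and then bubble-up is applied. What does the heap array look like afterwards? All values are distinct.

[5, 23, 25, 29, 26, 49, 46, 50, 40, 43, 27, 60]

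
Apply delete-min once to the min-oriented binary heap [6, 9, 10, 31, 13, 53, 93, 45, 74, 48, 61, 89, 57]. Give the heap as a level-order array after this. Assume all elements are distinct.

remove root 6; move last element 57 to root → [57, 9, 10, 31, 13, 53, 93, 45, 74, 48, 61, 89]
57 vs smaller child 9 at index 1, swap → [9, 57, 10, 31, 13, 53, 93, 45, 74, 48, 61, 89]
57 vs smaller child 13 at index 4, swap → [9, 13, 10, 31, 57, 53, 93, 45, 74, 48, 61, 89]
57 vs smaller child 48 at index 9, swap → [9, 13, 10, 31, 48, 53, 93, 45, 74, 57, 61, 89]

[9, 13, 10, 31, 48, 53, 93, 45, 74, 57, 61, 89]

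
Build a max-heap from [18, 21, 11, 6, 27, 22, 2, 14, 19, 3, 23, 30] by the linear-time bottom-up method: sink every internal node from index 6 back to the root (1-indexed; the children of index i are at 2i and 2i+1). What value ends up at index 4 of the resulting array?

sift down from index 6:
  22 vs only child 30 at index 12, swap → [18, 21, 11, 6, 27, 30, 2, 14, 19, 3, 23, 22]
sift down from index 5: already satisfies heap property
sift down from index 4:
  6 vs larger child 19 at index 9, swap → [18, 21, 11, 19, 27, 30, 2, 14, 6, 3, 23, 22]
sift down from index 3:
  11 vs larger child 30 at index 6, swap → [18, 21, 30, 19, 27, 11, 2, 14, 6, 3, 23, 22]
  11 vs only child 22 at index 12, swap → [18, 21, 30, 19, 27, 22, 2, 14, 6, 3, 23, 11]
sift down from index 2:
  21 vs larger child 27 at index 5, swap → [18, 27, 30, 19, 21, 22, 2, 14, 6, 3, 23, 11]
  21 vs larger child 23 at index 11, swap → [18, 27, 30, 19, 23, 22, 2, 14, 6, 3, 21, 11]
sift down from index 1:
  18 vs larger child 30 at index 3, swap → [30, 27, 18, 19, 23, 22, 2, 14, 6, 3, 21, 11]
  18 vs larger child 22 at index 6, swap → [30, 27, 22, 19, 23, 18, 2, 14, 6, 3, 21, 11]
resulting array: [30, 27, 22, 19, 23, 18, 2, 14, 6, 3, 21, 11]

19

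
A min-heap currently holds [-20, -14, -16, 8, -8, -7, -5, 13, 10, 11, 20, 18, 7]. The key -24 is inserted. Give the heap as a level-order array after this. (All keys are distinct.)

append -24 at index 13 → [-20, -14, -16, 8, -8, -7, -5, 13, 10, 11, 20, 18, 7, -24]
-24 < parent -5 at index 6, swap → [-20, -14, -16, 8, -8, -7, -24, 13, 10, 11, 20, 18, 7, -5]
-24 < parent -16 at index 2, swap → [-20, -14, -24, 8, -8, -7, -16, 13, 10, 11, 20, 18, 7, -5]
-24 < parent -20 at index 0, swap → [-24, -14, -20, 8, -8, -7, -16, 13, 10, 11, 20, 18, 7, -5]

[-24, -14, -20, 8, -8, -7, -16, 13, 10, 11, 20, 18, 7, -5]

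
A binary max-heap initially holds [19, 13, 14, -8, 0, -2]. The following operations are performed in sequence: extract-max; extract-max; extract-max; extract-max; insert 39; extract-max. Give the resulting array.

extract-max → returns 19:
  remove root 19; move last element -2 to root → [-2, 13, 14, -8, 0]
  -2 vs larger child 14 at index 2, swap → [14, 13, -2, -8, 0]
extract-max → returns 14:
  remove root 14; move last element 0 to root → [0, 13, -2, -8]
  0 vs larger child 13 at index 1, swap → [13, 0, -2, -8]
extract-max → returns 13:
  remove root 13; move last element -8 to root → [-8, 0, -2]
  -8 vs larger child 0 at index 1, swap → [0, -8, -2]
extract-max → returns 0:
  remove root 0; move last element -2 to root → [-2, -8] (no swap needed)
insert 39:
  append 39 at index 2 → [-2, -8, 39]
  39 > parent -2 at index 0, swap → [39, -8, -2]
extract-max → returns 39:
  remove root 39; move last element -2 to root → [-2, -8] (no swap needed)

[-2, -8]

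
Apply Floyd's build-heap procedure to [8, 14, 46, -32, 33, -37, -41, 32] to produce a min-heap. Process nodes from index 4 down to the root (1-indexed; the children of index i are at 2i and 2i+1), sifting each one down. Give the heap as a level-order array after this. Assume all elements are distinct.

[-41, -32, -37, 14, 33, 8, 46, 32]

sift down from index 4: already satisfies heap property
sift down from index 3:
  46 vs smaller child -41 at index 7, swap → [8, 14, -41, -32, 33, -37, 46, 32]
sift down from index 2:
  14 vs smaller child -32 at index 4, swap → [8, -32, -41, 14, 33, -37, 46, 32]
sift down from index 1:
  8 vs smaller child -41 at index 3, swap → [-41, -32, 8, 14, 33, -37, 46, 32]
  8 vs smaller child -37 at index 6, swap → [-41, -32, -37, 14, 33, 8, 46, 32]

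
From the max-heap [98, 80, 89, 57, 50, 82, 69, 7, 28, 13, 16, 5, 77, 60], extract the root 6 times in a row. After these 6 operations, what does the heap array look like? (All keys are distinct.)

[60, 57, 16, 28, 50, 13, 5, 7]

extract-max #1 returns 98:
  remove root 98; move last element 60 to root → [60, 80, 89, 57, 50, 82, 69, 7, 28, 13, 16, 5, 77]
  60 vs larger child 89 at index 2, swap → [89, 80, 60, 57, 50, 82, 69, 7, 28, 13, 16, 5, 77]
  60 vs larger child 82 at index 5, swap → [89, 80, 82, 57, 50, 60, 69, 7, 28, 13, 16, 5, 77]
  60 vs larger child 77 at index 12, swap → [89, 80, 82, 57, 50, 77, 69, 7, 28, 13, 16, 5, 60]
extract-max #2 returns 89:
  remove root 89; move last element 60 to root → [60, 80, 82, 57, 50, 77, 69, 7, 28, 13, 16, 5]
  60 vs larger child 82 at index 2, swap → [82, 80, 60, 57, 50, 77, 69, 7, 28, 13, 16, 5]
  60 vs larger child 77 at index 5, swap → [82, 80, 77, 57, 50, 60, 69, 7, 28, 13, 16, 5]
extract-max #3 returns 82:
  remove root 82; move last element 5 to root → [5, 80, 77, 57, 50, 60, 69, 7, 28, 13, 16]
  5 vs larger child 80 at index 1, swap → [80, 5, 77, 57, 50, 60, 69, 7, 28, 13, 16]
  5 vs larger child 57 at index 3, swap → [80, 57, 77, 5, 50, 60, 69, 7, 28, 13, 16]
  5 vs larger child 28 at index 8, swap → [80, 57, 77, 28, 50, 60, 69, 7, 5, 13, 16]
extract-max #4 returns 80:
  remove root 80; move last element 16 to root → [16, 57, 77, 28, 50, 60, 69, 7, 5, 13]
  16 vs larger child 77 at index 2, swap → [77, 57, 16, 28, 50, 60, 69, 7, 5, 13]
  16 vs larger child 69 at index 6, swap → [77, 57, 69, 28, 50, 60, 16, 7, 5, 13]
extract-max #5 returns 77:
  remove root 77; move last element 13 to root → [13, 57, 69, 28, 50, 60, 16, 7, 5]
  13 vs larger child 69 at index 2, swap → [69, 57, 13, 28, 50, 60, 16, 7, 5]
  13 vs larger child 60 at index 5, swap → [69, 57, 60, 28, 50, 13, 16, 7, 5]
extract-max #6 returns 69:
  remove root 69; move last element 5 to root → [5, 57, 60, 28, 50, 13, 16, 7]
  5 vs larger child 60 at index 2, swap → [60, 57, 5, 28, 50, 13, 16, 7]
  5 vs larger child 16 at index 6, swap → [60, 57, 16, 28, 50, 13, 5, 7]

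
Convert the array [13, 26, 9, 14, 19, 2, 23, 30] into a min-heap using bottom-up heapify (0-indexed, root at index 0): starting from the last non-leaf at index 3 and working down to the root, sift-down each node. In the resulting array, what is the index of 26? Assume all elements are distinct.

3

sift down from index 3: already satisfies heap property
sift down from index 2:
  9 vs smaller child 2 at index 5, swap → [13, 26, 2, 14, 19, 9, 23, 30]
sift down from index 1:
  26 vs smaller child 14 at index 3, swap → [13, 14, 2, 26, 19, 9, 23, 30]
sift down from index 0:
  13 vs smaller child 2 at index 2, swap → [2, 14, 13, 26, 19, 9, 23, 30]
  13 vs smaller child 9 at index 5, swap → [2, 14, 9, 26, 19, 13, 23, 30]
resulting array: [2, 14, 9, 26, 19, 13, 23, 30]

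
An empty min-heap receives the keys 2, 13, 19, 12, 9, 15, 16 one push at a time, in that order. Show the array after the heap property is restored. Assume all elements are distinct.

Insert 2:
  append 2 at index 0 → [2] (no swap needed)
Insert 13:
  append 13 at index 1 → [2, 13] (no swap needed)
Insert 19:
  append 19 at index 2 → [2, 13, 19] (no swap needed)
Insert 12:
  append 12 at index 3 → [2, 13, 19, 12]
  12 < parent 13 at index 1, swap → [2, 12, 19, 13]
Insert 9:
  append 9 at index 4 → [2, 12, 19, 13, 9]
  9 < parent 12 at index 1, swap → [2, 9, 19, 13, 12]
Insert 15:
  append 15 at index 5 → [2, 9, 19, 13, 12, 15]
  15 < parent 19 at index 2, swap → [2, 9, 15, 13, 12, 19]
Insert 16:
  append 16 at index 6 → [2, 9, 15, 13, 12, 19, 16] (no swap needed)

[2, 9, 15, 13, 12, 19, 16]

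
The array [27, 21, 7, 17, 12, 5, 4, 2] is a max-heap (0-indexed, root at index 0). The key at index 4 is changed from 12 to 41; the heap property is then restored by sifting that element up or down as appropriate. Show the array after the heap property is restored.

[41, 27, 7, 17, 21, 5, 4, 2]

set index 4 from 12 to 41 → [27, 21, 7, 17, 41, 5, 4, 2]
41 > parent 21 at index 1, swap → [27, 41, 7, 17, 21, 5, 4, 2]
41 > parent 27 at index 0, swap → [41, 27, 7, 17, 21, 5, 4, 2]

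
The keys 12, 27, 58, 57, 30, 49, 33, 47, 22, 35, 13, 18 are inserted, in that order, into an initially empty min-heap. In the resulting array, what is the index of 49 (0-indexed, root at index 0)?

6

Insert 12:
  append 12 at index 0 → [12] (no swap needed)
Insert 27:
  append 27 at index 1 → [12, 27] (no swap needed)
Insert 58:
  append 58 at index 2 → [12, 27, 58] (no swap needed)
Insert 57:
  append 57 at index 3 → [12, 27, 58, 57] (no swap needed)
Insert 30:
  append 30 at index 4 → [12, 27, 58, 57, 30] (no swap needed)
Insert 49:
  append 49 at index 5 → [12, 27, 58, 57, 30, 49]
  49 < parent 58 at index 2, swap → [12, 27, 49, 57, 30, 58]
Insert 33:
  append 33 at index 6 → [12, 27, 49, 57, 30, 58, 33]
  33 < parent 49 at index 2, swap → [12, 27, 33, 57, 30, 58, 49]
Insert 47:
  append 47 at index 7 → [12, 27, 33, 57, 30, 58, 49, 47]
  47 < parent 57 at index 3, swap → [12, 27, 33, 47, 30, 58, 49, 57]
Insert 22:
  append 22 at index 8 → [12, 27, 33, 47, 30, 58, 49, 57, 22]
  22 < parent 47 at index 3, swap → [12, 27, 33, 22, 30, 58, 49, 57, 47]
  22 < parent 27 at index 1, swap → [12, 22, 33, 27, 30, 58, 49, 57, 47]
Insert 35:
  append 35 at index 9 → [12, 22, 33, 27, 30, 58, 49, 57, 47, 35] (no swap needed)
Insert 13:
  append 13 at index 10 → [12, 22, 33, 27, 30, 58, 49, 57, 47, 35, 13]
  13 < parent 30 at index 4, swap → [12, 22, 33, 27, 13, 58, 49, 57, 47, 35, 30]
  13 < parent 22 at index 1, swap → [12, 13, 33, 27, 22, 58, 49, 57, 47, 35, 30]
Insert 18:
  append 18 at index 11 → [12, 13, 33, 27, 22, 58, 49, 57, 47, 35, 30, 18]
  18 < parent 58 at index 5, swap → [12, 13, 33, 27, 22, 18, 49, 57, 47, 35, 30, 58]
  18 < parent 33 at index 2, swap → [12, 13, 18, 27, 22, 33, 49, 57, 47, 35, 30, 58]
resulting array: [12, 13, 18, 27, 22, 33, 49, 57, 47, 35, 30, 58]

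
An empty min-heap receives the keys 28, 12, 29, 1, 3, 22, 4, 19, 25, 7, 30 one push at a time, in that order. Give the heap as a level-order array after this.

[1, 3, 4, 19, 7, 29, 22, 28, 25, 12, 30]

Insert 28:
  append 28 at index 0 → [28] (no swap needed)
Insert 12:
  append 12 at index 1 → [28, 12]
  12 < parent 28 at index 0, swap → [12, 28]
Insert 29:
  append 29 at index 2 → [12, 28, 29] (no swap needed)
Insert 1:
  append 1 at index 3 → [12, 28, 29, 1]
  1 < parent 28 at index 1, swap → [12, 1, 29, 28]
  1 < parent 12 at index 0, swap → [1, 12, 29, 28]
Insert 3:
  append 3 at index 4 → [1, 12, 29, 28, 3]
  3 < parent 12 at index 1, swap → [1, 3, 29, 28, 12]
Insert 22:
  append 22 at index 5 → [1, 3, 29, 28, 12, 22]
  22 < parent 29 at index 2, swap → [1, 3, 22, 28, 12, 29]
Insert 4:
  append 4 at index 6 → [1, 3, 22, 28, 12, 29, 4]
  4 < parent 22 at index 2, swap → [1, 3, 4, 28, 12, 29, 22]
Insert 19:
  append 19 at index 7 → [1, 3, 4, 28, 12, 29, 22, 19]
  19 < parent 28 at index 3, swap → [1, 3, 4, 19, 12, 29, 22, 28]
Insert 25:
  append 25 at index 8 → [1, 3, 4, 19, 12, 29, 22, 28, 25] (no swap needed)
Insert 7:
  append 7 at index 9 → [1, 3, 4, 19, 12, 29, 22, 28, 25, 7]
  7 < parent 12 at index 4, swap → [1, 3, 4, 19, 7, 29, 22, 28, 25, 12]
Insert 30:
  append 30 at index 10 → [1, 3, 4, 19, 7, 29, 22, 28, 25, 12, 30] (no swap needed)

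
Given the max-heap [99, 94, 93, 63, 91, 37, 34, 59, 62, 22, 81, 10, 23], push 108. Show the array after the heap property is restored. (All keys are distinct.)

[108, 94, 99, 63, 91, 37, 93, 59, 62, 22, 81, 10, 23, 34]

append 108 at index 13 → [99, 94, 93, 63, 91, 37, 34, 59, 62, 22, 81, 10, 23, 108]
108 > parent 34 at index 6, swap → [99, 94, 93, 63, 91, 37, 108, 59, 62, 22, 81, 10, 23, 34]
108 > parent 93 at index 2, swap → [99, 94, 108, 63, 91, 37, 93, 59, 62, 22, 81, 10, 23, 34]
108 > parent 99 at index 0, swap → [108, 94, 99, 63, 91, 37, 93, 59, 62, 22, 81, 10, 23, 34]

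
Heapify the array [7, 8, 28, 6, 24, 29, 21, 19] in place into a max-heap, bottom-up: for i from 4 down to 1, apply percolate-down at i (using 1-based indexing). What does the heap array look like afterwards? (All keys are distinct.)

[29, 24, 28, 19, 8, 7, 21, 6]

sift down from index 4:
  6 vs only child 19 at index 8, swap → [7, 8, 28, 19, 24, 29, 21, 6]
sift down from index 3:
  28 vs larger child 29 at index 6, swap → [7, 8, 29, 19, 24, 28, 21, 6]
sift down from index 2:
  8 vs larger child 24 at index 5, swap → [7, 24, 29, 19, 8, 28, 21, 6]
sift down from index 1:
  7 vs larger child 29 at index 3, swap → [29, 24, 7, 19, 8, 28, 21, 6]
  7 vs larger child 28 at index 6, swap → [29, 24, 28, 19, 8, 7, 21, 6]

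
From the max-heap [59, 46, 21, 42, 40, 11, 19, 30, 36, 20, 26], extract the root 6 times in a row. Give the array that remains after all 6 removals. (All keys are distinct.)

[26, 20, 21, 19, 11]

extract-max #1 returns 59:
  remove root 59; move last element 26 to root → [26, 46, 21, 42, 40, 11, 19, 30, 36, 20]
  26 vs larger child 46 at index 1, swap → [46, 26, 21, 42, 40, 11, 19, 30, 36, 20]
  26 vs larger child 42 at index 3, swap → [46, 42, 21, 26, 40, 11, 19, 30, 36, 20]
  26 vs larger child 36 at index 8, swap → [46, 42, 21, 36, 40, 11, 19, 30, 26, 20]
extract-max #2 returns 46:
  remove root 46; move last element 20 to root → [20, 42, 21, 36, 40, 11, 19, 30, 26]
  20 vs larger child 42 at index 1, swap → [42, 20, 21, 36, 40, 11, 19, 30, 26]
  20 vs larger child 40 at index 4, swap → [42, 40, 21, 36, 20, 11, 19, 30, 26]
extract-max #3 returns 42:
  remove root 42; move last element 26 to root → [26, 40, 21, 36, 20, 11, 19, 30]
  26 vs larger child 40 at index 1, swap → [40, 26, 21, 36, 20, 11, 19, 30]
  26 vs larger child 36 at index 3, swap → [40, 36, 21, 26, 20, 11, 19, 30]
  26 vs only child 30 at index 7, swap → [40, 36, 21, 30, 20, 11, 19, 26]
extract-max #4 returns 40:
  remove root 40; move last element 26 to root → [26, 36, 21, 30, 20, 11, 19]
  26 vs larger child 36 at index 1, swap → [36, 26, 21, 30, 20, 11, 19]
  26 vs larger child 30 at index 3, swap → [36, 30, 21, 26, 20, 11, 19]
extract-max #5 returns 36:
  remove root 36; move last element 19 to root → [19, 30, 21, 26, 20, 11]
  19 vs larger child 30 at index 1, swap → [30, 19, 21, 26, 20, 11]
  19 vs larger child 26 at index 3, swap → [30, 26, 21, 19, 20, 11]
extract-max #6 returns 30:
  remove root 30; move last element 11 to root → [11, 26, 21, 19, 20]
  11 vs larger child 26 at index 1, swap → [26, 11, 21, 19, 20]
  11 vs larger child 20 at index 4, swap → [26, 20, 21, 19, 11]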